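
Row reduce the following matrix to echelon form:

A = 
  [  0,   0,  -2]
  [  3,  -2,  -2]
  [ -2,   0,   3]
Row operations:
Swap R1 ↔ R2
R3 → R3 + (2/3)·R1
Swap R2 ↔ R3

Resulting echelon form:
REF = 
  [   3,   -2,   -2]
  [   0, -4/3,  5/3]
  [   0,    0,   -2]

Rank = 3 (number of non-zero pivot rows).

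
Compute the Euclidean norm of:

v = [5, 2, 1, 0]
5.477

||v||₂ = √((5)² + (2)² + (1)² + (0)²) = √30 = 5.477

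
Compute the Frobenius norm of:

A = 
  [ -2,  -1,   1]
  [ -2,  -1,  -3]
||A||_F = 4.472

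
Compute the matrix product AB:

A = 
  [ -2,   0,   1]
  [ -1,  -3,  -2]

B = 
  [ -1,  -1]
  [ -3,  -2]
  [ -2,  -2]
A is 2×3 and B is 3×2, so AB is 2×2. Each entry is (row of A)·(column of B):
AB[1,1] = (-2)(-1) + (0)(-3) + (1)(-2) = 0
AB[1,2] = (-2)(-1) + (0)(-2) + (1)(-2) = 0
AB[2,1] = (-1)(-1) + (-3)(-3) + (-2)(-2) = 14
AB[2,2] = (-1)(-1) + (-3)(-2) + (-2)(-2) = 11

AB = 
  [  0,   0]
  [ 14,  11]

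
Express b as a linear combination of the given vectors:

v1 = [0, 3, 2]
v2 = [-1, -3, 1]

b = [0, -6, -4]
c1 = -2, c2 = 0

b = -2·v1 + 0·v2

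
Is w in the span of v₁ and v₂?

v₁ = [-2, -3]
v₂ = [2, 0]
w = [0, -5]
Yes

Form the augmented matrix and row-reduce:
[v₁|v₂|w] = 
  [ -2,   2,   0]
  [ -3,   0,  -5]
R2 → R2 - (3/2)·R1
REF = 
  [ -2,   2,   0]
  [  0,  -3,  -5]

No row of the form [0 0 | nonzero], so the system is consistent. Back-substitution gives c₁ = 5/3, c₂ = 5/3: w = (5/3)·v₁ + (5/3)·v₂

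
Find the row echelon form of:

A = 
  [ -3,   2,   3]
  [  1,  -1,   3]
Row operations:
R2 → R2 + (1/3)·R1

Resulting echelon form:
REF = 
  [  -3,    2,    3]
  [   0, -1/3,    4]

Rank = 2 (number of non-zero pivot rows).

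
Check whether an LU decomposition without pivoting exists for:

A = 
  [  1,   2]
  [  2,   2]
Yes.
A[1,1] = 1 ≠ 0, so Gaussian elimination proceeds without a row swap: multiplier ℓ₂₁ = (2)/(1) = 2, and U[2,2] = 2 - (2)(2) = -2.
L = 
  [  1,   0]
  [  2,   1]
U = 
  [  1,   2]
  [  0,  -2]
Check row 2 of LU: [(2)(1), (2)(2) + (-2)] = [2, 2] = row 2 of A ✓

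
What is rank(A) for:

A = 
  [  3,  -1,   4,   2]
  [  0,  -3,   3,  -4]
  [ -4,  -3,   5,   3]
Row reduce:
R3 → R3 + (4/3)·R1
R3 → R3 - (13/9)·R2
REF = 
  [    3,    -1,     4,     2]
  [    0,    -3,     3,    -4]
  [    0,     0,     6, 103/9]
Pivot columns: 1, 2, 3 → 3 pivots.

rank(A) = 3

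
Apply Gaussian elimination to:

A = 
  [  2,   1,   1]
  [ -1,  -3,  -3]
Row operations:
R2 → R2 + (1/2)·R1

Resulting echelon form:
REF = 
  [   2,    1,    1]
  [   0, -5/2, -5/2]

Rank = 2 (number of non-zero pivot rows).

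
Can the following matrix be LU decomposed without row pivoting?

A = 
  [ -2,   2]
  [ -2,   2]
Yes.
A[1,1] = -2 ≠ 0, so Gaussian elimination proceeds without a row swap: multiplier ℓ₂₁ = (-2)/(-2) = 1, and U[2,2] = 2 - (1)(2) = 0.
L = 
  [  1,   0]
  [  1,   1]
U = 
  [ -2,   2]
  [  0,   0]
Check row 2 of LU: [(1)(-2), (1)(2) + 0] = [-2, 2] = row 2 of A ✓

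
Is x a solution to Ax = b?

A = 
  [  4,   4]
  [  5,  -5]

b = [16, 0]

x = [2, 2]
Yes

Ax = [16, 0] = b ✓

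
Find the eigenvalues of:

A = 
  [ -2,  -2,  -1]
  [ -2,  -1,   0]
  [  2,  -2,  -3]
λ = 0, -3, -3

Characteristic polynomial: det(λI - A) = λ³ + 6λ² + 9λ
The constant term is 0, so λ = 0 is a root: p(λ) = λ(λ² + 6λ + 9)
λ² + 6λ + 9 = (λ + 3)²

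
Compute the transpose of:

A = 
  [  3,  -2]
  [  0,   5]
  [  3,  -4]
Aᵀ = 
  [  3,   0,   3]
  [ -2,   5,  -4]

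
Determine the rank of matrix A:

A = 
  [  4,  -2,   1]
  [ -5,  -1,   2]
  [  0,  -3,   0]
rank(A) = 3

Row reduce:
R2 → R2 + (5/4)·R1
R3 → R3 - (6/7)·R2
REF = 
  [     4,     -2,      1]
  [     0,   -7/2,   13/4]
  [     0,      0, -39/14]
Pivot columns: 1, 2, 3 → 3 pivots.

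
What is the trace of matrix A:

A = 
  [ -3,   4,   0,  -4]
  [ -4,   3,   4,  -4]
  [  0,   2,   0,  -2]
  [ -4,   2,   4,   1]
1

tr(A) = -3 + 3 + 0 + 1 = 1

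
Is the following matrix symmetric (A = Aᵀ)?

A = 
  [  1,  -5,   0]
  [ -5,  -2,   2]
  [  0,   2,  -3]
Yes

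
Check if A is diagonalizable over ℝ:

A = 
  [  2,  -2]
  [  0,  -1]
Yes

tr(A) = 1, det(A) = -2
Characteristic polynomial: λ² - tr(A)λ + det(A) = λ² - λ - 2
λ² - λ - 2 = (λ + 1)(λ - 2)
Eigenvalues: 2, -1
λ=-1: alg. mult. = 1, geom. mult. = 2 - rank(A - (-1)I) = 2 - 1 = 1
λ=2: alg. mult. = 1, geom. mult. = 2 - rank(A - (2)I) = 2 - 1 = 1
Sum of geometric multiplicities equals n, so A has n independent eigenvectors.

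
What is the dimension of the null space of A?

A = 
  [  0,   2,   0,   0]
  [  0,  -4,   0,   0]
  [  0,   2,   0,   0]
nullity(A) = 3

Row reduce:
R2 → R2 + (2)·R1
R3 → R3 - (1)·R1
REF = 
  [  0,   2,   0,   0]
  [  0,   0,   0,   0]
  [  0,   0,   0,   0]
Pivot columns: 2 → 1 pivot.
rank(A) = 1, so nullity(A) = 4 - 1 = 3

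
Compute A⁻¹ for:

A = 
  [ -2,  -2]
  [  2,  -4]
det(A) = (-2)(-4) - (-2)(2) = 12
For a 2×2 matrix, A⁻¹ = (1/det(A)) · [[d, -b], [-c, a]]
    = (1/12) · [[-4, 2], [-2, -2]]

A⁻¹ = 
  [-1/3,  1/6]
  [-1/6, -1/6]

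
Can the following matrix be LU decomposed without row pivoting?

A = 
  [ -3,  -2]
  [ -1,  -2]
Yes.
A[1,1] = -3 ≠ 0, so Gaussian elimination proceeds without a row swap: multiplier ℓ₂₁ = (-1)/(-3) = 1/3, and U[2,2] = -2 - (1/3)(-2) = -4/3.
L = 
  [  1,   0]
  [1/3,   1]
U = 
  [  -3,   -2]
  [   0, -4/3]
Check row 2 of LU: [(1/3)(-3), (1/3)(-2) + (-4/3)] = [-1, -2] = row 2 of A ✓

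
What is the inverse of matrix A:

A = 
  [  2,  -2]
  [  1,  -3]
det(A) = (2)(-3) - (-2)(1) = -4
For a 2×2 matrix, A⁻¹ = (1/det(A)) · [[d, -b], [-c, a]]
    = (-1/4) · [[-3, 2], [-1, 2]]

A⁻¹ = 
  [ 3/4, -1/2]
  [ 1/4, -1/2]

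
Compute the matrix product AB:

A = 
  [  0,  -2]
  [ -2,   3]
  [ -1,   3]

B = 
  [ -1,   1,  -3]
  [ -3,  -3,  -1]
AB = 
  [  6,   6,   2]
  [ -7, -11,   3]
  [ -8, -10,   0]

A is 3×2 and B is 2×3, so AB is 3×3. Each entry is (row of A)·(column of B):
AB[1,1] = (0)(-1) + (-2)(-3) = 6
AB[1,2] = (0)(1) + (-2)(-3) = 6
AB[1,3] = (0)(-3) + (-2)(-1) = 2
AB[2,1] = (-2)(-1) + (3)(-3) = -7
AB[2,2] = (-2)(1) + (3)(-3) = -11
AB[2,3] = (-2)(-3) + (3)(-1) = 3
AB[3,1] = (-1)(-1) + (3)(-3) = -8
AB[3,2] = (-1)(1) + (3)(-3) = -10
AB[3,3] = (-1)(-3) + (3)(-1) = 0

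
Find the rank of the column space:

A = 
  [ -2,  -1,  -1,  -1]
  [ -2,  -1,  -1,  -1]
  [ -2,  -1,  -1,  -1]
dim(Col(A)) = 1

Row reduce:
R2 → R2 - (1)·R1
R3 → R3 - (1)·R1
REF = 
  [ -2,  -1,  -1,  -1]
  [  0,   0,   0,   0]
  [  0,   0,   0,   0]
Pivot columns: 1 → 1 pivot.
dim(Col(A)) = number of pivot columns = 1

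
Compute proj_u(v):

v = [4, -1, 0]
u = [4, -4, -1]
v·u = (4)(4) + (-1)(-4) + (0)(-1) = 20
u·u = (4)² + (-4)² + (-1)² = 33
proj_u(v) = (v·u / u·u) × u = (20/33) × u

proj_u(v) = [80/33, -80/33, -20/33]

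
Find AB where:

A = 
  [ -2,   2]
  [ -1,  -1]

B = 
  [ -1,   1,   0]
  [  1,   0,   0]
A is 2×2 and B is 2×3, so AB is 2×3. Each entry is (row of A)·(column of B):
AB[1,1] = (-2)(-1) + (2)(1) = 4
AB[1,2] = (-2)(1) + (2)(0) = -2
AB[1,3] = (-2)(0) + (2)(0) = 0
AB[2,1] = (-1)(-1) + (-1)(1) = 0
AB[2,2] = (-1)(1) + (-1)(0) = -1
AB[2,3] = (-1)(0) + (-1)(0) = 0

AB = 
  [  4,  -2,   0]
  [  0,  -1,   0]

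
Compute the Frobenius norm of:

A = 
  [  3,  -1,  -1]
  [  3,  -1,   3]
||A||_F = 5.477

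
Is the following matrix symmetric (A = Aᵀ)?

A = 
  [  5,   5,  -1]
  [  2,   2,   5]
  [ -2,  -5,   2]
No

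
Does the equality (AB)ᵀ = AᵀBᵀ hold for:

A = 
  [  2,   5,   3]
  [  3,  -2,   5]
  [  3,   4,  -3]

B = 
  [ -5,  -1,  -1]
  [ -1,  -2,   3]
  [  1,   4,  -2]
No

(AB)ᵀ = 
  [-12,  -8, -22]
  [  0,  21, -23]
  [  7, -19,  15]

AᵀBᵀ = 
  [-16,   1,   8]
  [-27,  11, -11]
  [-17, -22,  29]

The two matrices differ, so (AB)ᵀ ≠ AᵀBᵀ in general. The correct identity is (AB)ᵀ = BᵀAᵀ.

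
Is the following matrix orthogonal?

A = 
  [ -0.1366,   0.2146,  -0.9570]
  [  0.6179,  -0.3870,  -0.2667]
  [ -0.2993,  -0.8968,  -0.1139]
No

AᵀA = 
  [  0.4900,   0,   0]
  [  0,   1.0001,   0]
  [  0,   0,   1]
≠ I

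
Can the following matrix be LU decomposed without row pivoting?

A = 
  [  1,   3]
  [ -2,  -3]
Yes.
A[1,1] = 1 ≠ 0, so Gaussian elimination proceeds without a row swap: multiplier ℓ₂₁ = (-2)/(1) = -2, and U[2,2] = -3 - (-2)(3) = 3.
L = 
  [  1,   0]
  [ -2,   1]
U = 
  [  1,   3]
  [  0,   3]
Check row 2 of LU: [(-2)(1), (-2)(3) + 3] = [-2, -3] = row 2 of A ✓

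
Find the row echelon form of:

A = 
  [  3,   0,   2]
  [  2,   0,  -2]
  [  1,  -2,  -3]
Row operations:
R2 → R2 - (2/3)·R1
R3 → R3 - (1/3)·R1
Swap R2 ↔ R3

Resulting echelon form:
REF = 
  [    3,     0,     2]
  [    0,    -2, -11/3]
  [    0,     0, -10/3]

Rank = 3 (number of non-zero pivot rows).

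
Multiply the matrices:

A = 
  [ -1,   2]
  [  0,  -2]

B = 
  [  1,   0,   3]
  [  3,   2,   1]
AB = 
  [  5,   4,  -1]
  [ -6,  -4,  -2]

A is 2×2 and B is 2×3, so AB is 2×3. Each entry is (row of A)·(column of B):
AB[1,1] = (-1)(1) + (2)(3) = 5
AB[1,2] = (-1)(0) + (2)(2) = 4
AB[1,3] = (-1)(3) + (2)(1) = -1
AB[2,1] = (0)(1) + (-2)(3) = -6
AB[2,2] = (0)(0) + (-2)(2) = -4
AB[2,3] = (0)(3) + (-2)(1) = -2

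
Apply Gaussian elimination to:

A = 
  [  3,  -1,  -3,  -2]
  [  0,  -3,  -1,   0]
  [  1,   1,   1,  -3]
Row operations:
R3 → R3 - (1/3)·R1
R3 → R3 + (4/9)·R2

Resulting echelon form:
REF = 
  [   3,   -1,   -3,   -2]
  [   0,   -3,   -1,    0]
  [   0,    0, 14/9, -7/3]

Rank = 3 (number of non-zero pivot rows).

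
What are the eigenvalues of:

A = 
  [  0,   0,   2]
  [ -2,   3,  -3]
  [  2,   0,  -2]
Characteristic polynomial: det(λI - A) = λ³ - λ² - 10λ + 12
Testing integer divisors of the constant term: p(3) = 0, so (λ - 3) is a factor:
p(λ) = (λ - 3)(λ² + 2λ - 4)
λ² + 2λ - 4 = 0  ⇒  λ = (-2 ± √((2)² - 4·(-4)))/2 = (-2 ± √(20))/2
  = -1 + √5,  -1 - √5

λ = 3, -1 + √5, -1 - √5  (≈ 3, 1.236, -3.236)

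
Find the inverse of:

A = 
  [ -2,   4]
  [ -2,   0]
det(A) = (-2)(0) - (4)(-2) = 8
For a 2×2 matrix, A⁻¹ = (1/det(A)) · [[d, -b], [-c, a]]
    = (1/8) · [[0, -4], [2, -2]]

A⁻¹ = 
  [   0, -1/2]
  [ 1/4, -1/4]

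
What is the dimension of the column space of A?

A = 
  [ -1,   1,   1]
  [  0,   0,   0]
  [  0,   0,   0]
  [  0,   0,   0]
Row reduce:
(no row operations needed)
REF = 
  [ -1,   1,   1]
  [  0,   0,   0]
  [  0,   0,   0]
  [  0,   0,   0]
Pivot columns: 1 → 1 pivot.
dim(Col(A)) = number of pivot columns = 1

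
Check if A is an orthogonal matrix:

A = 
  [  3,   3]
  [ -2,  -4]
No

AᵀA = 
  [ 13,  17]
  [ 17,  25]
≠ I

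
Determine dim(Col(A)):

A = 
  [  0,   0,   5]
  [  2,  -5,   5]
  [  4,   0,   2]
Row reduce:
Swap R1 ↔ R2
R3 → R3 - (2)·R1
Swap R2 ↔ R3
REF = 
  [  2,  -5,   5]
  [  0,  10,  -8]
  [  0,   0,   5]
Pivot columns: 1, 2, 3 → 3 pivots.
dim(Col(A)) = number of pivot columns = 3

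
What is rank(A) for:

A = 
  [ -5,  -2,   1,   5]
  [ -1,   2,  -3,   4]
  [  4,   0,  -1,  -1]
rank(A) = 3

Row reduce:
R2 → R2 - (1/5)·R1
R3 → R3 + (4/5)·R1
R3 → R3 + (2/3)·R2
REF = 
  [   -5,    -2,     1,     5]
  [    0,  12/5, -16/5,     3]
  [    0,     0,  -7/3,     5]
Pivot columns: 1, 2, 3 → 3 pivots.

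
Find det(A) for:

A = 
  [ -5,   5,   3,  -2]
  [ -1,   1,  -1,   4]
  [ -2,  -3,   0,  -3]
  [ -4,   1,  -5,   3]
-498

Cofactor expansion along row 1: det(A) = a₁₁M₁₁ - a₁₂M₁₂ + a₁₃M₁₃ - a₁₄M₁₄

M₁₁ = det[[1, -1, 4]; [-3, 0, -3]; [1, -5, 3]]
  = (1)·((0)(3) - (-3)(-5)) - (-1)·((-3)(3) - (-3)(1)) + (4)·((-3)(-5) - (0)(1))
  = (1)(-15) - (-1)(-6) + (4)(15)
  = 39
M₁₂ = det[[-1, -1, 4]; [-2, 0, -3]; [-4, -5, 3]]
  = (-1)·((0)(3) - (-3)(-5)) - (-1)·((-2)(3) - (-3)(-4)) + (4)·((-2)(-5) - (0)(-4))
  = (-1)(-15) - (-1)(-18) + (4)(10)
  = 37
M₁₃ = det[[-1, 1, 4]; [-2, -3, -3]; [-4, 1, 3]]
  = (-1)·((-3)(3) - (-3)(1)) - (1)·((-2)(3) - (-3)(-4)) + (4)·((-2)(1) - (-3)(-4))
  = (-1)(-6) - (1)(-18) + (4)(-14)
  = -32
M₁₄ = det[[-1, 1, -1]; [-2, -3, 0]; [-4, 1, -5]]
  = (-1)·((-3)(-5) - (0)(1)) - (1)·((-2)(-5) - (0)(-4)) + (-1)·((-2)(1) - (-3)(-4))
  = (-1)(15) - (1)(10) + (-1)(-14)
  = -11

det(A) = (-5)(39) - (5)(37) + (3)(-32) - (-2)(-11) = -498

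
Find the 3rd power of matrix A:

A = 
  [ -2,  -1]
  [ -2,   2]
A² = A·A:
A²[1,1] = (-2)(-2) + (-1)(-2) = 6
A²[1,2] = (-2)(-1) + (-1)(2) = 0
A²[2,1] = (-2)(-2) + (2)(-2) = 0
A²[2,2] = (-2)(-1) + (2)(2) = 6
A² = 
  [  6,   0]
  [  0,   6]

A^3 = A^2·A:
A^3[1,1] = (6)(-2) + (0)(-2) = -12
A^3[1,2] = (6)(-1) + (0)(2) = -6
A^3[2,1] = (0)(-2) + (6)(-2) = -12
A^3[2,2] = (0)(-1) + (6)(2) = 12
A^3 = 
  [-12,  -6]
  [-12,  12]

Therefore
A^3 = 
  [-12,  -6]
  [-12,  12]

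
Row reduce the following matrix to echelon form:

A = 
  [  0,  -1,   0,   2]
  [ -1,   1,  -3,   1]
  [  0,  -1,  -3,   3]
Row operations:
Swap R1 ↔ R2
R3 → R3 - (1)·R2

Resulting echelon form:
REF = 
  [ -1,   1,  -3,   1]
  [  0,  -1,   0,   2]
  [  0,   0,  -3,   1]

Rank = 3 (number of non-zero pivot rows).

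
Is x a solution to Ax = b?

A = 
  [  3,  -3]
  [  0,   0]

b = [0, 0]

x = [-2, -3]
No

Ax = [3, 0] ≠ b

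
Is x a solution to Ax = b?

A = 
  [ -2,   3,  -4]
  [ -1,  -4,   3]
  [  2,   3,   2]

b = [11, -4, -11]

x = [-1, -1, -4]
No

Ax = [15, -7, -13] ≠ b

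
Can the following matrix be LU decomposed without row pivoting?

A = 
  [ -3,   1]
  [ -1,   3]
Yes.
A[1,1] = -3 ≠ 0, so Gaussian elimination proceeds without a row swap: multiplier ℓ₂₁ = (-1)/(-3) = 1/3, and U[2,2] = 3 - (1/3)(1) = 8/3.
L = 
  [  1,   0]
  [1/3,   1]
U = 
  [ -3,   1]
  [  0, 8/3]
Check row 2 of LU: [(1/3)(-3), (1/3)(1) + (8/3)] = [-1, 3] = row 2 of A ✓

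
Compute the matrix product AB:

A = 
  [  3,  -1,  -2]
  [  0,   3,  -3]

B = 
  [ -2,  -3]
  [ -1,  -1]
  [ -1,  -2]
A is 2×3 and B is 3×2, so AB is 2×2. Each entry is (row of A)·(column of B):
AB[1,1] = (3)(-2) + (-1)(-1) + (-2)(-1) = -3
AB[1,2] = (3)(-3) + (-1)(-1) + (-2)(-2) = -4
AB[2,1] = (0)(-2) + (3)(-1) + (-3)(-1) = 0
AB[2,2] = (0)(-3) + (3)(-1) + (-3)(-2) = 3

AB = 
  [ -3,  -4]
  [  0,   3]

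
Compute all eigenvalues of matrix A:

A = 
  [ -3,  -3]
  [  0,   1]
λ = 1, -3

tr(A) = -2, det(A) = -3
Characteristic polynomial: λ² - tr(A)λ + det(A) = λ² + 2λ - 3
λ² + 2λ - 3 = (λ + 3)(λ - 1)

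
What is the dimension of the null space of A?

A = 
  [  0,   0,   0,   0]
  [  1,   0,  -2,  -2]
nullity(A) = 3

Row reduce:
Swap R1 ↔ R2
REF = 
  [  1,   0,  -2,  -2]
  [  0,   0,   0,   0]
Pivot columns: 1 → 1 pivot.
rank(A) = 1, so nullity(A) = 4 - 1 = 3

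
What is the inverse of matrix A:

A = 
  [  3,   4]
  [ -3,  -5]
det(A) = (3)(-5) - (4)(-3) = -3
For a 2×2 matrix, A⁻¹ = (1/det(A)) · [[d, -b], [-c, a]]
    = (-1/3) · [[-5, -4], [3, 3]]

A⁻¹ = 
  [5/3, 4/3]
  [ -1,  -1]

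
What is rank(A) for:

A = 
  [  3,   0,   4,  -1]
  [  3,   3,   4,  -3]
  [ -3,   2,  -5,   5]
Row reduce:
R2 → R2 - (1)·R1
R3 → R3 + (1)·R1
R3 → R3 - (2/3)·R2
REF = 
  [   3,    0,    4,   -1]
  [   0,    3,    0,   -2]
  [   0,    0,   -1, 16/3]
Pivot columns: 1, 2, 3 → 3 pivots.

rank(A) = 3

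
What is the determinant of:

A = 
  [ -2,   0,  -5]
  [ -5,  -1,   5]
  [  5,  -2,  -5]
-105

Cofactor expansion along row 1:
det(A) = (-2)·((-1)(-5) - (5)(-2)) - (0)·((-5)(-5) - (5)(5)) + (-5)·((-5)(-2) - (-1)(5))
  = (-2)(15) - (0)(0) + (-5)(15)
  = -105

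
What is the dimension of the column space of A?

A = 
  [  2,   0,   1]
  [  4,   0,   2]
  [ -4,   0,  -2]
dim(Col(A)) = 1

Row reduce:
R2 → R2 - (2)·R1
R3 → R3 + (2)·R1
REF = 
  [  2,   0,   1]
  [  0,   0,   0]
  [  0,   0,   0]
Pivot columns: 1 → 1 pivot.
dim(Col(A)) = number of pivot columns = 1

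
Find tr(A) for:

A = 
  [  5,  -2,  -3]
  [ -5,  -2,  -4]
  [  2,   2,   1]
4

tr(A) = 5 + -2 + 1 = 4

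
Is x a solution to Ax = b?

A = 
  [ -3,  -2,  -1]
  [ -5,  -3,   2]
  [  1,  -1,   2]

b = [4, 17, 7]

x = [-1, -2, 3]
Yes

Ax = [4, 17, 7] = b ✓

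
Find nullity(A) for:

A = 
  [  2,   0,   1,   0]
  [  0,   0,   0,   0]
nullity(A) = 3

Row reduce:
(no row operations needed)
REF = 
  [  2,   0,   1,   0]
  [  0,   0,   0,   0]
Pivot columns: 1 → 1 pivot.
rank(A) = 1, so nullity(A) = 4 - 1 = 3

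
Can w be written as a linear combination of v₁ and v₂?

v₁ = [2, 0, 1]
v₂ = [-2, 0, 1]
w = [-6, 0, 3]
Yes

Form the augmented matrix and row-reduce:
[v₁|v₂|w] = 
  [  2,  -2,  -6]
  [  0,   0,   0]
  [  1,   1,   3]
R3 → R3 - (1/2)·R1
Swap R2 ↔ R3
REF = 
  [  2,  -2,  -6]
  [  0,   2,   6]
  [  0,   0,   0]

No row of the form [0 0 | nonzero], so the system is consistent. Back-substitution gives c₁ = 0, c₂ = 3: w = (0)·v₁ + (3)·v₂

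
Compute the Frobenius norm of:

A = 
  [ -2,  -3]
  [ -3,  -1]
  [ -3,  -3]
||A||_F = 6.403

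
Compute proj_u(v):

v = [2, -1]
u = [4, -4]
v·u = (2)(4) + (-1)(-4) = 12
u·u = (4)² + (-4)² = 32
proj_u(v) = (v·u / u·u) × u = (12/32) × u = (3/8) × u

proj_u(v) = [3/2, -3/2]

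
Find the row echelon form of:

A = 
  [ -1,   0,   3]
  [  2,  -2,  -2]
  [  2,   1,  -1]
Row operations:
R2 → R2 + (2)·R1
R3 → R3 + (2)·R1
R3 → R3 + (1/2)·R2

Resulting echelon form:
REF = 
  [ -1,   0,   3]
  [  0,  -2,   4]
  [  0,   0,   7]

Rank = 3 (number of non-zero pivot rows).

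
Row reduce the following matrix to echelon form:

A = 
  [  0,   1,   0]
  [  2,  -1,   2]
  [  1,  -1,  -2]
Row operations:
Swap R1 ↔ R2
R3 → R3 - (1/2)·R1
R3 → R3 + (1/2)·R2

Resulting echelon form:
REF = 
  [  2,  -1,   2]
  [  0,   1,   0]
  [  0,   0,  -3]

Rank = 3 (number of non-zero pivot rows).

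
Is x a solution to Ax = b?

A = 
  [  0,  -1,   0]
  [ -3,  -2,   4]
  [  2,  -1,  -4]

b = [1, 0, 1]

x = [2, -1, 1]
Yes

Ax = [1, 0, 1] = b ✓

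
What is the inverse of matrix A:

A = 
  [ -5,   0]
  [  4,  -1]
det(A) = (-5)(-1) - (0)(4) = 5
For a 2×2 matrix, A⁻¹ = (1/det(A)) · [[d, -b], [-c, a]]
    = (1/5) · [[-1, 0], [-4, -5]]

A⁻¹ = 
  [-1/5,    0]
  [-4/5,   -1]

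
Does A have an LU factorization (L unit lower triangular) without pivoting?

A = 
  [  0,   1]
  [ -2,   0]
No.
A[1,1] = 0 but A[2,1] = -2 ≠ 0. Any LU with L unit lower triangular has (LU)[1,1] = U[1,1] and (LU)[2,1] = L[2,1]·U[1,1]; matching A forces U[1,1] = 0, which then forces (LU)[2,1] = 0 ≠ -2. A row swap (pivoting) is required.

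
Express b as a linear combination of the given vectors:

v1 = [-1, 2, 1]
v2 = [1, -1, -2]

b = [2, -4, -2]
c1 = -2, c2 = 0

b = -2·v1 + 0·v2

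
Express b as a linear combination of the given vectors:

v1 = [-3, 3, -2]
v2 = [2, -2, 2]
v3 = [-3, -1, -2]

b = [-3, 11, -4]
c1 = 1, c2 = -3, c3 = -2

b = 1·v1 + -3·v2 + -2·v3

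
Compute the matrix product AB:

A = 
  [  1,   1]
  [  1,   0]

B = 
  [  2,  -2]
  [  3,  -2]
A is 2×2 and B is 2×2, so AB is 2×2. Each entry is (row of A)·(column of B):
AB[1,1] = (1)(2) + (1)(3) = 5
AB[1,2] = (1)(-2) + (1)(-2) = -4
AB[2,1] = (1)(2) + (0)(3) = 2
AB[2,2] = (1)(-2) + (0)(-2) = -2

AB = 
  [  5,  -4]
  [  2,  -2]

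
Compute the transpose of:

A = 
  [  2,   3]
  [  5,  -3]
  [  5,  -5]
Aᵀ = 
  [  2,   5,   5]
  [  3,  -3,  -5]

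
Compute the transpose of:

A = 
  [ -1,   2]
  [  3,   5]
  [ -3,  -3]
Aᵀ = 
  [ -1,   3,  -3]
  [  2,   5,  -3]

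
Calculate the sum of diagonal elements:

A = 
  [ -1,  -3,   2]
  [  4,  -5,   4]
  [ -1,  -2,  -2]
-8

tr(A) = -1 + -5 + -2 = -8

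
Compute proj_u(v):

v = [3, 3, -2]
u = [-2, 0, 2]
proj_u(v) = [5/2, 0, -5/2]

v·u = (3)(-2) + (3)(0) + (-2)(2) = -10
u·u = (-2)² + (0)² + (2)² = 8
proj_u(v) = (v·u / u·u) × u = (-10/8) × u = (-5/4) × u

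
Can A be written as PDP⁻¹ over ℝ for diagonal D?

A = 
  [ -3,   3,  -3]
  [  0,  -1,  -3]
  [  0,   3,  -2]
No

Characteristic polynomial: det(λI - A) = λ³ + 6λ² + 20λ + 33
Testing integer divisors of the constant term: p(-3) = 0, so (λ + 3) is a factor:
p(λ) = (λ + 3)(λ² + 3λ + 11)
λ² + 3λ + 11 = 0  ⇒  λ = (-3 ± √((3)² - 4·(11)))/2 = (-3 ± √(-35))/2
  = (-3 + i√35)/2,  (-3 - i√35)/2
Eigenvalues: -3, (-3 + i√35)/2, (-3 - i√35)/2  (≈ -3, -1.5 + 2.958i, -1.5 - 2.958i)
Has complex eigenvalues (not diagonalizable over ℝ).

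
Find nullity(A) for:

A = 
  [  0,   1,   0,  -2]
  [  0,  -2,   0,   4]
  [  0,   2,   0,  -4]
nullity(A) = 3

Row reduce:
R2 → R2 + (2)·R1
R3 → R3 - (2)·R1
REF = 
  [  0,   1,   0,  -2]
  [  0,   0,   0,   0]
  [  0,   0,   0,   0]
Pivot columns: 2 → 1 pivot.
rank(A) = 1, so nullity(A) = 4 - 1 = 3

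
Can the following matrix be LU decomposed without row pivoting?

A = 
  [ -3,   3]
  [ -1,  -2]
Yes.
A[1,1] = -3 ≠ 0, so Gaussian elimination proceeds without a row swap: multiplier ℓ₂₁ = (-1)/(-3) = 1/3, and U[2,2] = -2 - (1/3)(3) = -3.
L = 
  [  1,   0]
  [1/3,   1]
U = 
  [ -3,   3]
  [  0,  -3]
Check row 2 of LU: [(1/3)(-3), (1/3)(3) + (-3)] = [-1, -2] = row 2 of A ✓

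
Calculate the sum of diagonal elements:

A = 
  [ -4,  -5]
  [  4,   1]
-3

tr(A) = -4 + 1 = -3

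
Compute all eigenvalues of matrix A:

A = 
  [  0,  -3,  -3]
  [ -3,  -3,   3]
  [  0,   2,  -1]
Characteristic polynomial: det(λI - A) = λ³ + 4λ² - 12λ - 27
Testing integer divisors of the constant term: p(3) = 0, so (λ - 3) is a factor:
p(λ) = (λ - 3)(λ² + 7λ + 9)
λ² + 7λ + 9 = 0  ⇒  λ = (-7 ± √((7)² - 4·(9)))/2 = (-7 ± √(13))/2
  = (-7 + √13)/2,  (-7 - √13)/2

λ = 3, (-7 + √13)/2, (-7 - √13)/2  (≈ 3, -1.697, -5.303)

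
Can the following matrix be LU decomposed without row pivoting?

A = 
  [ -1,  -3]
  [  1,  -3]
Yes.
A[1,1] = -1 ≠ 0, so Gaussian elimination proceeds without a row swap: multiplier ℓ₂₁ = (1)/(-1) = -1, and U[2,2] = -3 - (-1)(-3) = -6.
L = 
  [  1,   0]
  [ -1,   1]
U = 
  [ -1,  -3]
  [  0,  -6]
Check row 2 of LU: [(-1)(-1), (-1)(-3) + (-6)] = [1, -3] = row 2 of A ✓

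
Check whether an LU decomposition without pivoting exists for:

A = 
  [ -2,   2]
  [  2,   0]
Yes.
A[1,1] = -2 ≠ 0, so Gaussian elimination proceeds without a row swap: multiplier ℓ₂₁ = (2)/(-2) = -1, and U[2,2] = 0 - (-1)(2) = 2.
L = 
  [  1,   0]
  [ -1,   1]
U = 
  [ -2,   2]
  [  0,   2]
Check row 2 of LU: [(-1)(-2), (-1)(2) + 2] = [2, 0] = row 2 of A ✓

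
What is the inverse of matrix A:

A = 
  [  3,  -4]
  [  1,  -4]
det(A) = (3)(-4) - (-4)(1) = -8
For a 2×2 matrix, A⁻¹ = (1/det(A)) · [[d, -b], [-c, a]]
    = (-1/8) · [[-4, 4], [-1, 3]]

A⁻¹ = 
  [ 1/2, -1/2]
  [ 1/8, -3/8]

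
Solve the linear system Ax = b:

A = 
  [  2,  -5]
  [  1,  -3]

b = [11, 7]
x = [-2, -3]

Row reduce the augmented matrix [A|b]:
R2 → R2 - (1/2)·R1
REF = 
  [   2,   -5,   11]
  [   0, -1/2,  3/2]

Back-substitution:
x₂ = (3/2) / (-1/2) = -3
x₁ = (11 - (-5)(-3)) / 2 = -2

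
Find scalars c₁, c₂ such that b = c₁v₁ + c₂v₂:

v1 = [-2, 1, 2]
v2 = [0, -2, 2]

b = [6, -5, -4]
c1 = -3, c2 = 1

b = -3·v1 + 1·v2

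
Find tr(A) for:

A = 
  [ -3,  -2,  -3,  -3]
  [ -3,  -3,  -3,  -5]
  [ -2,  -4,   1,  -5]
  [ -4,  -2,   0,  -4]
-9

tr(A) = -3 + -3 + 1 + -4 = -9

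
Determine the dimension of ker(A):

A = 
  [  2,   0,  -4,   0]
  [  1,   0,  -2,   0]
nullity(A) = 3

Row reduce:
R2 → R2 - (1/2)·R1
REF = 
  [  2,   0,  -4,   0]
  [  0,   0,   0,   0]
Pivot columns: 1 → 1 pivot.
rank(A) = 1, so nullity(A) = 4 - 1 = 3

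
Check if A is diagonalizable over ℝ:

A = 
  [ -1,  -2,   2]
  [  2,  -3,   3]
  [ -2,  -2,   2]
No

Characteristic polynomial: det(λI - A) = λ³ + 2λ² + 9λ
The constant term is 0, so λ = 0 is a root: p(λ) = λ(λ² + 2λ + 9)
λ² + 2λ + 9 = 0  ⇒  λ = (-2 ± √((2)² - 4·(9)))/2 = (-2 ± √(-32))/2
  = -1 + 2i√2,  -1 - 2i√2
Eigenvalues: 0, -1 + 2i√2, -1 - 2i√2  (≈ 0, -1 + 2.828i, -1 - 2.828i)
Has complex eigenvalues (not diagonalizable over ℝ).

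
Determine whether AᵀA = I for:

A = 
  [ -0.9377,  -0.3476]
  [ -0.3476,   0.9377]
Yes

AᵀA = 
  [  1.0001,   0]
  [  0,   1.0001]
≈ I (equal to I up to the 4-dp rounding of the entries)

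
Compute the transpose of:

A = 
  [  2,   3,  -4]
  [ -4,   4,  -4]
Aᵀ = 
  [  2,  -4]
  [  3,   4]
  [ -4,  -4]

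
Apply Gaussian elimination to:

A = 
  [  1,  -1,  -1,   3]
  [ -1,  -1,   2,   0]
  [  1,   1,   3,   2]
Row operations:
R2 → R2 + (1)·R1
R3 → R3 - (1)·R1
R3 → R3 + (1)·R2

Resulting echelon form:
REF = 
  [  1,  -1,  -1,   3]
  [  0,  -2,   1,   3]
  [  0,   0,   5,   2]

Rank = 3 (number of non-zero pivot rows).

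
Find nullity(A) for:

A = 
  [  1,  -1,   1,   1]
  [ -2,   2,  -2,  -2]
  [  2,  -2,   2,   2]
nullity(A) = 3

Row reduce:
R2 → R2 + (2)·R1
R3 → R3 - (2)·R1
REF = 
  [  1,  -1,   1,   1]
  [  0,   0,   0,   0]
  [  0,   0,   0,   0]
Pivot columns: 1 → 1 pivot.
rank(A) = 1, so nullity(A) = 4 - 1 = 3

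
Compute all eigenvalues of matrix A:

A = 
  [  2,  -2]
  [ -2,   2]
λ = 4, 0

tr(A) = 4, det(A) = 0
Characteristic polynomial: λ² - tr(A)λ + det(A) = λ² - 4λ
λ² - 4λ = λ(λ - 4)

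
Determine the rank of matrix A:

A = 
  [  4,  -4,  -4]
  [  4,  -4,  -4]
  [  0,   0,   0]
Row reduce:
R2 → R2 - (1)·R1
REF = 
  [  4,  -4,  -4]
  [  0,   0,   0]
  [  0,   0,   0]
Pivot columns: 1 → 1 pivot.

rank(A) = 1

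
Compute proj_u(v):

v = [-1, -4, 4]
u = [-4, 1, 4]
v·u = (-1)(-4) + (-4)(1) + (4)(4) = 16
u·u = (-4)² + (1)² + (4)² = 33
proj_u(v) = (v·u / u·u) × u = (16/33) × u

proj_u(v) = [-64/33, 16/33, 64/33]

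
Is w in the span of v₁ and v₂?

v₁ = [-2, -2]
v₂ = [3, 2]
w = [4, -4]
Yes

Form the augmented matrix and row-reduce:
[v₁|v₂|w] = 
  [ -2,   3,   4]
  [ -2,   2,  -4]
R2 → R2 - (1)·R1
REF = 
  [ -2,   3,   4]
  [  0,  -1,  -8]

No row of the form [0 0 | nonzero], so the system is consistent. Back-substitution gives c₁ = 10, c₂ = 8: w = (10)·v₁ + (8)·v₂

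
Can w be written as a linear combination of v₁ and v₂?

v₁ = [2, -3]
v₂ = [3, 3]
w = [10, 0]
Yes

Form the augmented matrix and row-reduce:
[v₁|v₂|w] = 
  [  2,   3,  10]
  [ -3,   3,   0]
R2 → R2 + (3/2)·R1
REF = 
  [   2,    3,   10]
  [   0, 15/2,   15]

No row of the form [0 0 | nonzero], so the system is consistent. Back-substitution gives c₁ = 2, c₂ = 2: w = (2)·v₁ + (2)·v₂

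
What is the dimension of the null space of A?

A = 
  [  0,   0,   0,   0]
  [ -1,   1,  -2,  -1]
nullity(A) = 3

Row reduce:
Swap R1 ↔ R2
REF = 
  [ -1,   1,  -2,  -1]
  [  0,   0,   0,   0]
Pivot columns: 1 → 1 pivot.
rank(A) = 1, so nullity(A) = 4 - 1 = 3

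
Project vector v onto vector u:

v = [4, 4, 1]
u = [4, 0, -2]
proj_u(v) = [14/5, 0, -7/5]

v·u = (4)(4) + (4)(0) + (1)(-2) = 14
u·u = (4)² + (0)² + (-2)² = 20
proj_u(v) = (v·u / u·u) × u = (14/20) × u = (7/10) × u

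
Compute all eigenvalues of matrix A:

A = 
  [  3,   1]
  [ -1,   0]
tr(A) = 3, det(A) = 1
Characteristic polynomial: λ² - tr(A)λ + det(A) = λ² - 3λ + 1
λ² - 3λ + 1 = 0  ⇒  λ = (3 ± √((-3)² - 4·(1)))/2 = (3 ± √(5))/2
  = (3 + √5)/2,  (3 - √5)/2

λ = (3 + √5)/2, (3 - √5)/2  (≈ 2.618, 0.382)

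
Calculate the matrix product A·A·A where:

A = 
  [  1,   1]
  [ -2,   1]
A² = A·A:
A²[1,1] = (1)(1) + (1)(-2) = -1
A²[1,2] = (1)(1) + (1)(1) = 2
A²[2,1] = (-2)(1) + (1)(-2) = -4
A²[2,2] = (-2)(1) + (1)(1) = -1
A² = 
  [ -1,   2]
  [ -4,  -1]

A^3 = A^2·A:
A^3[1,1] = (-1)(1) + (2)(-2) = -5
A^3[1,2] = (-1)(1) + (2)(1) = 1
A^3[2,1] = (-4)(1) + (-1)(-2) = -2
A^3[2,2] = (-4)(1) + (-1)(1) = -5
A^3 = 
  [ -5,   1]
  [ -2,  -5]

Therefore
A^3 = 
  [ -5,   1]
  [ -2,  -5]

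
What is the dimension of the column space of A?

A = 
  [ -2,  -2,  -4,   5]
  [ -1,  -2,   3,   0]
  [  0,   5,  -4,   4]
Row reduce:
R2 → R2 - (1/2)·R1
R3 → R3 + (5)·R2
REF = 
  [   -2,    -2,    -4,     5]
  [    0,    -1,     5,  -5/2]
  [    0,     0,    21, -17/2]
Pivot columns: 1, 2, 3 → 3 pivots.
dim(Col(A)) = number of pivot columns = 3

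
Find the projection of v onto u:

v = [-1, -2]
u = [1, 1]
proj_u(v) = [-3/2, -3/2]

v·u = (-1)(1) + (-2)(1) = -3
u·u = (1)² + (1)² = 2
proj_u(v) = (v·u / u·u) × u = (-3/2) × u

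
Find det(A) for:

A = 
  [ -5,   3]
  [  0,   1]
For a 2×2 matrix, det = ad - bc = (-5)(1) - (3)(0) = -5

det(A) = -5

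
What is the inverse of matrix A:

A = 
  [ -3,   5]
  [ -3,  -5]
det(A) = (-3)(-5) - (5)(-3) = 30
For a 2×2 matrix, A⁻¹ = (1/det(A)) · [[d, -b], [-c, a]]
    = (1/30) · [[-5, -5], [3, -3]]

A⁻¹ = 
  [ -1/6,  -1/6]
  [ 1/10, -1/10]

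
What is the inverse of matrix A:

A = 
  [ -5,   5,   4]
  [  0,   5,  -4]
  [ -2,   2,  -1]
det(A) = (-5)·((5)(-1) - (-4)(2)) - (5)·((0)(-1) - (-4)(-2)) + (4)·((0)(2) - (5)(-2))
  = (-5)(3) - (5)(-8) + (4)(10)
  = 65
det(A) = 65 ≠ 0, so A is invertible.

Cofactors Cᵢⱼ = (-1)ⁱ⁺ʲ·Mᵢⱼ:
C = 
  [  3,   8,  10]
  [ 13,  13,   0]
  [-40, -20, -25]

adj(A) = Cᵀ:
adj(A) = 
  [  3,  13, -40]
  [  8,  13, -20]
  [ 10,   0, -25]

A⁻¹ = (1/65) · adj(A):
A⁻¹ = 
  [ 3/65,   1/5, -8/13]
  [ 8/65,   1/5, -4/13]
  [ 2/13,     0, -5/13]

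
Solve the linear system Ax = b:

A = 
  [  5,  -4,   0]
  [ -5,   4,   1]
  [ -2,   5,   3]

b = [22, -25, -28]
Row reduce the augmented matrix [A|b]:
R2 → R2 + (1)·R1
R3 → R3 + (2/5)·R1
Swap R2 ↔ R3
REF = 
  [    5,    -4,     0,    22]
  [    0,  17/5,     3, -96/5]
  [    0,     0,     1,    -3]

Back-substitution:
x₃ = (-3) / 1 = -3
x₂ = (-96/5 - (3)(-3)) / (17/5) = -3
x₁ = (22 - (-4)(-3) - (0)(-3)) / 5 = 2

x = [2, -3, -3]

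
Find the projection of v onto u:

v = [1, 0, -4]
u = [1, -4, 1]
proj_u(v) = [-1/6, 2/3, -1/6]

v·u = (1)(1) + (0)(-4) + (-4)(1) = -3
u·u = (1)² + (-4)² + (1)² = 18
proj_u(v) = (v·u / u·u) × u = (-3/18) × u = (-1/6) × u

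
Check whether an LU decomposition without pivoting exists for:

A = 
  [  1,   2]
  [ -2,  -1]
Yes.
A[1,1] = 1 ≠ 0, so Gaussian elimination proceeds without a row swap: multiplier ℓ₂₁ = (-2)/(1) = -2, and U[2,2] = -1 - (-2)(2) = 3.
L = 
  [  1,   0]
  [ -2,   1]
U = 
  [  1,   2]
  [  0,   3]
Check row 2 of LU: [(-2)(1), (-2)(2) + 3] = [-2, -1] = row 2 of A ✓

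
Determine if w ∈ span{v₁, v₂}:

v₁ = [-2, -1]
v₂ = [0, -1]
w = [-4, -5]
Yes

Form the augmented matrix and row-reduce:
[v₁|v₂|w] = 
  [ -2,   0,  -4]
  [ -1,  -1,  -5]
R2 → R2 - (1/2)·R1
REF = 
  [ -2,   0,  -4]
  [  0,  -1,  -3]

No row of the form [0 0 | nonzero], so the system is consistent. Back-substitution gives c₁ = 2, c₂ = 3: w = (2)·v₁ + (3)·v₂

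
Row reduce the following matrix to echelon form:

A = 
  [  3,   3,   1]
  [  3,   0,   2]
Row operations:
R2 → R2 - (1)·R1

Resulting echelon form:
REF = 
  [  3,   3,   1]
  [  0,  -3,   1]

Rank = 2 (number of non-zero pivot rows).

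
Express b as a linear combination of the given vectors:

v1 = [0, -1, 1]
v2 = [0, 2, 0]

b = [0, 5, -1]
c1 = -1, c2 = 2

b = -1·v1 + 2·v2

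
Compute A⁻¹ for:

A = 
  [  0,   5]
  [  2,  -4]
det(A) = (0)(-4) - (5)(2) = -10
For a 2×2 matrix, A⁻¹ = (1/det(A)) · [[d, -b], [-c, a]]
    = (-1/10) · [[-4, -5], [-2, 0]]

A⁻¹ = 
  [2/5, 1/2]
  [1/5,   0]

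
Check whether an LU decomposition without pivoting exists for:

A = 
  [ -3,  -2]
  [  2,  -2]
Yes.
A[1,1] = -3 ≠ 0, so Gaussian elimination proceeds without a row swap: multiplier ℓ₂₁ = (2)/(-3) = -2/3, and U[2,2] = -2 - (-2/3)(-2) = -10/3.
L = 
  [   1,    0]
  [-2/3,    1]
U = 
  [   -3,    -2]
  [    0, -10/3]
Check row 2 of LU: [(-2/3)(-3), (-2/3)(-2) + (-10/3)] = [2, -2] = row 2 of A ✓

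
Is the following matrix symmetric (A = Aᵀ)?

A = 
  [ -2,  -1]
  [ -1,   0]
Yes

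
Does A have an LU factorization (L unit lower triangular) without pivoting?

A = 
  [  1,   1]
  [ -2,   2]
Yes.
A[1,1] = 1 ≠ 0, so Gaussian elimination proceeds without a row swap: multiplier ℓ₂₁ = (-2)/(1) = -2, and U[2,2] = 2 - (-2)(1) = 4.
L = 
  [  1,   0]
  [ -2,   1]
U = 
  [  1,   1]
  [  0,   4]
Check row 2 of LU: [(-2)(1), (-2)(1) + 4] = [-2, 2] = row 2 of A ✓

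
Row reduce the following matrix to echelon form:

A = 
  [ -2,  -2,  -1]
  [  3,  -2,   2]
Row operations:
R2 → R2 + (3/2)·R1

Resulting echelon form:
REF = 
  [ -2,  -2,  -1]
  [  0,  -5, 1/2]

Rank = 2 (number of non-zero pivot rows).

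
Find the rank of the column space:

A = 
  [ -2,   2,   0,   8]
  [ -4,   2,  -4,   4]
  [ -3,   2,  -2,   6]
dim(Col(A)) = 2

Row reduce:
R2 → R2 - (2)·R1
R3 → R3 - (3/2)·R1
R3 → R3 - (1/2)·R2
REF = 
  [ -2,   2,   0,   8]
  [  0,  -2,  -4, -12]
  [  0,   0,   0,   0]
Pivot columns: 1, 2 → 2 pivots.
dim(Col(A)) = number of pivot columns = 2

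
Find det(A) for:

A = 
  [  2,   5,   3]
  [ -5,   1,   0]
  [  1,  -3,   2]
96

Cofactor expansion along row 1:
det(A) = (2)·((1)(2) - (0)(-3)) - (5)·((-5)(2) - (0)(1)) + (3)·((-5)(-3) - (1)(1))
  = (2)(2) - (5)(-10) + (3)(14)
  = 96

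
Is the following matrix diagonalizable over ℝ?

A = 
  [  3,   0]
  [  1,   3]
No

tr(A) = 6, det(A) = 9
Characteristic polynomial: λ² - tr(A)λ + det(A) = λ² - 6λ + 9
λ² - 6λ + 9 = (λ - 3)²
Eigenvalues: 3, 3
λ=3: alg. mult. = 2, geom. mult. = 2 - rank(A - (3)I) = 2 - 1 = 1
Sum of geometric multiplicities = 1 < n = 2, so there aren't enough independent eigenvectors.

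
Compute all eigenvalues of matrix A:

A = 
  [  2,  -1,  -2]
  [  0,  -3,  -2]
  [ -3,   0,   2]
Characteristic polynomial: det(λI - A) = λ³ - λ² - 14λ
The constant term is 0, so λ = 0 is a root: p(λ) = λ(λ² - λ - 14)
λ² - λ - 14 = 0  ⇒  λ = (1 ± √((-1)² - 4·(-14)))/2 = (1 ± √(57))/2
  = (1 + √57)/2,  (1 - √57)/2

λ = 0, (1 + √57)/2, (1 - √57)/2  (≈ 0, 4.275, -3.275)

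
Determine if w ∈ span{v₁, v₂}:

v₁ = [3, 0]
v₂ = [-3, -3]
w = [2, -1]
Yes

Form the augmented matrix and row-reduce:
[v₁|v₂|w] = 
  [  3,  -3,   2]
  [  0,  -3,  -1]
(already in echelon form — no row operations needed)

No row of the form [0 0 | nonzero], so the system is consistent. Back-substitution gives c₁ = 1, c₂ = 1/3: w = (1)·v₁ + (1/3)·v₂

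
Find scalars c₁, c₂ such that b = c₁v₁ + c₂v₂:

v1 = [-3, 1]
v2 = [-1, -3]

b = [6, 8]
c1 = -1, c2 = -3

b = -1·v1 + -3·v2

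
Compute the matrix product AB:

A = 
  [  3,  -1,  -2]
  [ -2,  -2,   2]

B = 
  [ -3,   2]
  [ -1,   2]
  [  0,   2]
A is 2×3 and B is 3×2, so AB is 2×2. Each entry is (row of A)·(column of B):
AB[1,1] = (3)(-3) + (-1)(-1) + (-2)(0) = -8
AB[1,2] = (3)(2) + (-1)(2) + (-2)(2) = 0
AB[2,1] = (-2)(-3) + (-2)(-1) + (2)(0) = 8
AB[2,2] = (-2)(2) + (-2)(2) + (2)(2) = -4

AB = 
  [ -8,   0]
  [  8,  -4]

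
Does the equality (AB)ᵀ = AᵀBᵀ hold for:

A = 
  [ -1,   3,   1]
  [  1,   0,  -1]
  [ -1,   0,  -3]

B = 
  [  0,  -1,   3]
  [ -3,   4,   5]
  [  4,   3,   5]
No

(AB)ᵀ = 
  [ -5,  -4, -12]
  [ 16,  -4,  -8]
  [ 17,  -2, -18]

AᵀBᵀ = 
  [ -4,   2,  -6]
  [  0,  -9,  12]
  [ -8, -22, -14]

The two matrices differ, so (AB)ᵀ ≠ AᵀBᵀ in general. The correct identity is (AB)ᵀ = BᵀAᵀ.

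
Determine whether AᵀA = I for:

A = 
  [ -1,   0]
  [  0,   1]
Yes

AᵀA = 
  [  1,   0]
  [  0,   1]
= I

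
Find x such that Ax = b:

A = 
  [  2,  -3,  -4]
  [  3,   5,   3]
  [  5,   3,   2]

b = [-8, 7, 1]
Row reduce the augmented matrix [A|b]:
R2 → R2 - (3/2)·R1
R3 → R3 - (5/2)·R1
R3 → R3 - (21/19)·R2
REF = 
  [    2,    -3,    -4,    -8]
  [    0,  19/2,     9,    19]
  [    0,     0, 39/19,     0]

Back-substitution:
x₃ = 0 / (39/19) = 0
x₂ = (19 - (9)(0)) / (19/2) = 2
x₁ = (-8 - (-3)(2) - (-4)(0)) / 2 = -1

x = [-1, 2, 0]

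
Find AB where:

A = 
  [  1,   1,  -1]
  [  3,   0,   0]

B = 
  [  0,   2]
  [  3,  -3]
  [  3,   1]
AB = 
  [  0,  -2]
  [  0,   6]

A is 2×3 and B is 3×2, so AB is 2×2. Each entry is (row of A)·(column of B):
AB[1,1] = (1)(0) + (1)(3) + (-1)(3) = 0
AB[1,2] = (1)(2) + (1)(-3) + (-1)(1) = -2
AB[2,1] = (3)(0) + (0)(3) + (0)(3) = 0
AB[2,2] = (3)(2) + (0)(-3) + (0)(1) = 6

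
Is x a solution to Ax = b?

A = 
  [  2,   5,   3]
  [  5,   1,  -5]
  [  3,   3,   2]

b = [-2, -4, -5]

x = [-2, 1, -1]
Yes

Ax = [-2, -4, -5] = b ✓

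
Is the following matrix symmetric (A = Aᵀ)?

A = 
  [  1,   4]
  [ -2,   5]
No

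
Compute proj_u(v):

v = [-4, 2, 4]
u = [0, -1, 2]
proj_u(v) = [0, -6/5, 12/5]

v·u = (-4)(0) + (2)(-1) + (4)(2) = 6
u·u = (0)² + (-1)² + (2)² = 5
proj_u(v) = (v·u / u·u) × u = (6/5) × u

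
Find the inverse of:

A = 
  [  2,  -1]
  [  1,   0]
det(A) = (2)(0) - (-1)(1) = 1
For a 2×2 matrix, A⁻¹ = (1/det(A)) · [[d, -b], [-c, a]]
    = (1) · [[0, 1], [-1, 2]]

A⁻¹ = 
  [  0,   1]
  [ -1,   2]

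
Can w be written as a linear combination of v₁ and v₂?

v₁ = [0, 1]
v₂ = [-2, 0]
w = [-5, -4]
Yes

Form the augmented matrix and row-reduce:
[v₁|v₂|w] = 
  [  0,  -2,  -5]
  [  1,   0,  -4]
Swap R1 ↔ R2
REF = 
  [  1,   0,  -4]
  [  0,  -2,  -5]

No row of the form [0 0 | nonzero], so the system is consistent. Back-substitution gives c₁ = -4, c₂ = 5/2: w = (-4)·v₁ + (5/2)·v₂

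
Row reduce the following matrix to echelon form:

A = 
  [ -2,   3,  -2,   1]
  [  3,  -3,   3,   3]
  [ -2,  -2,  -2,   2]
Row operations:
R2 → R2 + (3/2)·R1
R3 → R3 - (1)·R1
R3 → R3 + (10/3)·R2

Resulting echelon form:
REF = 
  [ -2,   3,  -2,   1]
  [  0, 3/2,   0, 9/2]
  [  0,   0,   0,  16]

Rank = 3 (number of non-zero pivot rows).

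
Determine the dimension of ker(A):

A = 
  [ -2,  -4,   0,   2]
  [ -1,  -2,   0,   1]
nullity(A) = 3

Row reduce:
R2 → R2 - (1/2)·R1
REF = 
  [ -2,  -4,   0,   2]
  [  0,   0,   0,   0]
Pivot columns: 1 → 1 pivot.
rank(A) = 1, so nullity(A) = 4 - 1 = 3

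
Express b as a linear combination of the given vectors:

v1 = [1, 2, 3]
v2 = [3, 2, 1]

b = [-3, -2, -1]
c1 = 0, c2 = -1

b = 0·v1 + -1·v2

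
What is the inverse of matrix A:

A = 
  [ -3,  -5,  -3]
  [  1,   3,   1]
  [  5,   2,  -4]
det(A) = (-3)·((3)(-4) - (1)(2)) - (-5)·((1)(-4) - (1)(5)) + (-3)·((1)(2) - (3)(5))
  = (-3)(-14) - (-5)(-9) + (-3)(-13)
  = 36
det(A) = 36 ≠ 0, so A is invertible.

Cofactors Cᵢⱼ = (-1)ⁱ⁺ʲ·Mᵢⱼ:
C = 
  [-14,   9, -13]
  [-26,  27, -19]
  [  4,   0,  -4]

adj(A) = Cᵀ:
adj(A) = 
  [-14, -26,   4]
  [  9,  27,   0]
  [-13, -19,  -4]

A⁻¹ = (1/36) · adj(A):
A⁻¹ = 
  [ -7/18, -13/18,    1/9]
  [   1/4,    3/4,      0]
  [-13/36, -19/36,   -1/9]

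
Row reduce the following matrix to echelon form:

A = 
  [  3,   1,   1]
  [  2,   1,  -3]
Row operations:
R2 → R2 - (2/3)·R1

Resulting echelon form:
REF = 
  [    3,     1,     1]
  [    0,   1/3, -11/3]

Rank = 2 (number of non-zero pivot rows).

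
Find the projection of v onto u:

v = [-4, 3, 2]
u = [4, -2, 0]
proj_u(v) = [-22/5, 11/5, 0]

v·u = (-4)(4) + (3)(-2) + (2)(0) = -22
u·u = (4)² + (-2)² + (0)² = 20
proj_u(v) = (v·u / u·u) × u = (-22/20) × u = (-11/10) × u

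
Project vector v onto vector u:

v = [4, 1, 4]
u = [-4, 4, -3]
v·u = (4)(-4) + (1)(4) + (4)(-3) = -24
u·u = (-4)² + (4)² + (-3)² = 41
proj_u(v) = (v·u / u·u) × u = (-24/41) × u

proj_u(v) = [96/41, -96/41, 72/41]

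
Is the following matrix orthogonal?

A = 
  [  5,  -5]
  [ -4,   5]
No

AᵀA = 
  [ 41, -45]
  [-45,  50]
≠ I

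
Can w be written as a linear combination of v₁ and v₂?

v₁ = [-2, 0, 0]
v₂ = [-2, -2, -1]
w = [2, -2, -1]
Yes

Form the augmented matrix and row-reduce:
[v₁|v₂|w] = 
  [ -2,  -2,   2]
  [  0,  -2,  -2]
  [  0,  -1,  -1]
R3 → R3 - (1/2)·R2
REF = 
  [ -2,  -2,   2]
  [  0,  -2,  -2]
  [  0,   0,   0]

No row of the form [0 0 | nonzero], so the system is consistent. Back-substitution gives c₁ = -2, c₂ = 1: w = (-2)·v₁ + (1)·v₂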